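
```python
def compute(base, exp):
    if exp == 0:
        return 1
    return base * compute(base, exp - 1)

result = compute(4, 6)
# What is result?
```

compute(4, 6) = 4 * 4 * 4 * 4 * 4 * 4 = 4096

Answer: 4096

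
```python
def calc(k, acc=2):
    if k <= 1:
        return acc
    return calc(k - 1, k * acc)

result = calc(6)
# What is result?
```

Accumulator trace (n, acc): (6, 2) -> (5, 12) -> (4, 60) -> (3, 240) -> (2, 720) -> (1, 1440) -> return 1440

Answer: 1440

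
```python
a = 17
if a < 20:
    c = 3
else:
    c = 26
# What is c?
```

Trace:
`a = 17` → a = 17
`if a < 20: ...` → a < 20 is True → c = 3
So c = 3

Answer: 3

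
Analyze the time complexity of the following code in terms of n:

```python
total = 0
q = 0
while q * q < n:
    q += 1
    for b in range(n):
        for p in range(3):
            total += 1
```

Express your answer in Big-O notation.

Each loop level contributes: √n × n × 1. Multiplying the contributions gives O(n√n).

Answer: O(n√n)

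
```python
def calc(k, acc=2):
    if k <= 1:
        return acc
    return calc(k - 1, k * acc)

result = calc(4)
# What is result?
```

Accumulator trace (n, acc): (4, 2) -> (3, 8) -> (2, 24) -> (1, 48) -> return 48

Answer: 48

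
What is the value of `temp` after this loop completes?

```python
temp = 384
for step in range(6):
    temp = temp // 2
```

Halve 6 times: 384 // 2^6 = 6
`temp` takes the values: 384 → 192 → 96 → 48 → 24 → 12 → 6

Answer: 6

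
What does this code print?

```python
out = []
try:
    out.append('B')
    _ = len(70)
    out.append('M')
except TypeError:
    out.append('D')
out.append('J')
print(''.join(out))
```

Execution trace: 'B' (try body) → 'D' (except TypeError) → 'J' (after the try/except). Output: BDJ

Answer: BDJ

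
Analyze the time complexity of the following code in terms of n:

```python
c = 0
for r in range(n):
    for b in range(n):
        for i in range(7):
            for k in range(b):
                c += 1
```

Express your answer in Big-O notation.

Each loop level contributes: n × n × 1 × n. Multiplying the contributions gives O(n^3).

Answer: O(n^3)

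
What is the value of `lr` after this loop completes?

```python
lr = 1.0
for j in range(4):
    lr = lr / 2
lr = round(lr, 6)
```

Halving LR 4 times: 1 / 2^4
`lr` takes the values: 1.0 → 0.5 → 0.25 → 0.125 → 0.0625

Answer: 0.0625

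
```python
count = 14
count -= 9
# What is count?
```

Trace:
`count = 14` → count = 14
`count -= 9` → count = 5
So count = 5

Answer: 5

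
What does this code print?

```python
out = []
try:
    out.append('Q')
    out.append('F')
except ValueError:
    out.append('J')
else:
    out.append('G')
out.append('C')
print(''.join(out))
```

Execution trace: 'Q' (try body) → 'F' (try body, no exception) → 'G' (else) → 'C' (after the try/except). Output: QFGC

Answer: QFGC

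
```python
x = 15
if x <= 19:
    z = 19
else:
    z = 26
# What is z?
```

Trace:
`x = 15` → x = 15
`if x <= 19: ...` → x <= 19 is True → z = 19
So z = 19

Answer: 19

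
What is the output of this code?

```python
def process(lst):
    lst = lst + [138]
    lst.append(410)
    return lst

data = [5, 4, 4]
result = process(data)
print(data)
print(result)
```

Key concept: rebinding parameter vs mutation.
Step by step:
`data = [5, 4, 4]` → data = [5, 4, 4]
`result = process(data)` → result = [5, 4, 4, 138, 410]
`print(data)` → prints [5, 4, 4]
`print(result)` → prints [5, 4, 4, 138, 410]

Answer:
[5, 4, 4]
[5, 4, 4, 138, 410]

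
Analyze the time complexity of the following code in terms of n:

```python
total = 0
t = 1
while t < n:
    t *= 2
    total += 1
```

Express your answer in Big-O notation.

Each loop level contributes: log n. Multiplying the contributions gives O(log n).

Answer: O(log n)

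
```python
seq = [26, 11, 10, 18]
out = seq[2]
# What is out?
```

Trace:
`seq = [26, 11, 10, 18]` → seq = [26, 11, 10, 18]
`out = seq[2]` → out = 10
So out = 10

Answer: 10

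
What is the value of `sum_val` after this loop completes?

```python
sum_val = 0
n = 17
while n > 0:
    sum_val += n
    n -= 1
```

Sum 17 down to 1
`sum_val` takes the values: 0 → 17 → 33 → 48 → 62 → 75 → 87 → 98 → 108 → 117 → 125 → 132 → 138 → 143 → 147 → 150 → 152 → 153

Answer: 153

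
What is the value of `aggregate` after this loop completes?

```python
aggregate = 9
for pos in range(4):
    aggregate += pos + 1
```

Start at 9, add 1 to 4 = 19
`aggregate` takes the values: 9 → 10 → 12 → 15 → 19

Answer: 19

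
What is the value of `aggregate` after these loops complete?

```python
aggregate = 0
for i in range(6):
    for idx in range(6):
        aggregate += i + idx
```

Sum of all i+idx for i,idx in 6x6
`aggregate` takes the values: 0 → 1 → 3 → 6 → 10 → 15 → 16 → 18 → 21 → 25 → 30 → 36 → 38 → 41 → 45 → 50 → 56 → 63 → 66 → 70 → 75 → 81 → 88 → 96 → 100 → 105 → 111 → 118 → 126 → 135 → 140 → 146 → 153 → 161 → 170 → 180

Answer: 180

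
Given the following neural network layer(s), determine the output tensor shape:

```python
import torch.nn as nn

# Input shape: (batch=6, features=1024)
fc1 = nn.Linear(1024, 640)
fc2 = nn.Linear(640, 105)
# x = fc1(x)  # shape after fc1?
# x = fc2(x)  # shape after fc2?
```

Input: (6, 1024) -> after fc1: (6, 640) -> Output: (6, 105)

Answer: (6, 105)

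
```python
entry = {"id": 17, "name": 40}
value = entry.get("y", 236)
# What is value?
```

Trace:
`entry = {"id": 17, "name": 40}` → entry = {'id': 17, 'name': 40}
`value = entry.get("y", 236)` → value = 236
So value = 236

Answer: 236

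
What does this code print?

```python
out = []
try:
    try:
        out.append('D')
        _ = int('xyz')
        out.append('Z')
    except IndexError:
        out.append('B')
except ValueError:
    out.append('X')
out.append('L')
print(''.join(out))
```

Execution trace: 'D' (try body) → 'X' (outer except ValueError) → 'L' (after the try/except). Output: DXL

Answer: DXL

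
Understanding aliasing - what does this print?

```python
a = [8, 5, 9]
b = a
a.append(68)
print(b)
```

Key concept: basic list aliasing.
Step by step:
`a = [8, 5, 9]` → a = [8, 5, 9]
`b = a` → b = [8, 5, 9] (same object as a)
`a.append(68)` → a = [8, 5, 9, 68] (same object as b); b = [8, 5, 9, 68] (same object as a)
`print(b)` → prints [8, 5, 9, 68]

Answer: [8, 5, 9, 68]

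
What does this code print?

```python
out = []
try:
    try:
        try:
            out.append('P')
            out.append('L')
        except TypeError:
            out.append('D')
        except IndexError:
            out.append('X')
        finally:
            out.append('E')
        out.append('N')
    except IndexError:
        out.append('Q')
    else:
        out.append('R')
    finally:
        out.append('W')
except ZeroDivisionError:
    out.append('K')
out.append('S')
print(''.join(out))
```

Execution trace: 'P' (inner try body) → 'L' (inner try body, no exception) → 'E' (inner finally) → 'N' (try body, no exception) → 'R' (else) → 'W' (finally) → 'S' (after the try/except). Output: PLENRWS

Answer: PLENRWS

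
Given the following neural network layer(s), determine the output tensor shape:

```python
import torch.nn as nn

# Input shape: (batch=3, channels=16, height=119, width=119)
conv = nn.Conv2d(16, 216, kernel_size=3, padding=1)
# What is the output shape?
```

Input: (3, 16, 119, 119) -> Output: (3, 216, 119, 119)

Answer: (3, 216, 119, 119)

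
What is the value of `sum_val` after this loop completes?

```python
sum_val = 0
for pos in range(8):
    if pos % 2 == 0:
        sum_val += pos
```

Sum of even numbers 0 to 7
`sum_val` takes the values: 0 → 2 → 6 → 12

Answer: 12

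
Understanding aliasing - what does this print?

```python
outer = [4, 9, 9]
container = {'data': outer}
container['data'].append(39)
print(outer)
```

Key concept: dict holds reference to list.
Step by step:
`outer = [4, 9, 9]` → outer = [4, 9, 9]
`container = {'data': outer}` → container = {'data': [4, 9, 9]}
`container['data'].append(39)` → outer = [4, 9, 9, 39]; container = {'data': [4, 9, 9, 39]}
`print(outer)` → prints [4, 9, 9, 39]

Answer: [4, 9, 9, 39]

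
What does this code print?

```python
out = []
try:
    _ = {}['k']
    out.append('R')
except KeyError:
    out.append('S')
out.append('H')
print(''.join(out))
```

Execution trace: 'S' (except KeyError) → 'H' (after the try/except). Output: SH

Answer: SH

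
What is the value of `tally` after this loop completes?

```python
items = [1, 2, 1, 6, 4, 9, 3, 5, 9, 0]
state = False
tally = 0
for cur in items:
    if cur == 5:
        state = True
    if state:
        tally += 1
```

Count elements after first 5 in [1, 2, 1, 6, 4, 9, 3, 5, 9, 0]
`tally` takes the values: 0 → 1 → 2 → 3

Answer: 3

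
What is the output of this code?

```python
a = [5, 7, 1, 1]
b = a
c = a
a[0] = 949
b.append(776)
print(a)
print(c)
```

Key concept: multiple aliases.
Step by step:
`a = [5, 7, 1, 1]` → a = [5, 7, 1, 1]
`b = a` → b = [5, 7, 1, 1] (same object as a)
`c = a` → c = [5, 7, 1, 1] (same object as a, b)
`a[0] = 949` → a = [949, 7, 1, 1] (same object as b, c); b = [949, 7, 1, 1] (same object as a, c); c = [949, 7, 1, 1] (same object as a, b)
`b.append(776)` → a = [949, 7, 1, 1, 776] (same object as b, c); b = [949, 7, 1, 1, 776] (same object as a, c); c = [949, 7, 1, 1, 776] (same object as a, b)
`print(a)` → prints [949, 7, 1, 1, 776]
`print(c)` → prints [949, 7, 1, 1, 776]

Answer:
[949, 7, 1, 1, 776]
[949, 7, 1, 1, 776]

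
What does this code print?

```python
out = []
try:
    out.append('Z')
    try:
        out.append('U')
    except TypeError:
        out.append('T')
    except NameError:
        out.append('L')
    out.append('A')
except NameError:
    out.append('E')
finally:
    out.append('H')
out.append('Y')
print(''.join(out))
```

Execution trace: 'Z' (try body) → 'U' (inner try body, no exception) → 'A' (try body, no exception) → 'H' (finally) → 'Y' (after the try/except). Output: ZUAHY

Answer: ZUAHY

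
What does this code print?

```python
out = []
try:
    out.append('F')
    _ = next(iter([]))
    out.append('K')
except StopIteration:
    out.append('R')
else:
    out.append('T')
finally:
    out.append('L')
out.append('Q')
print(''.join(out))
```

Execution trace: 'F' (try body) → 'R' (except StopIteration) → 'L' (finally) → 'Q' (after the try/except). Output: FRLQ

Answer: FRLQ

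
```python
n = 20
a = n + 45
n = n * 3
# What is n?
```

Trace:
`n = 20` → n = 20
`a = n + 45` → a = 65
`n = n * 3` → n = 60
So n = 60

Answer: 60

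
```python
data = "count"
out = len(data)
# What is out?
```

Trace:
`data = "count"` → data = 'count'
`out = len(data)` → out = 5
So out = 5

Answer: 5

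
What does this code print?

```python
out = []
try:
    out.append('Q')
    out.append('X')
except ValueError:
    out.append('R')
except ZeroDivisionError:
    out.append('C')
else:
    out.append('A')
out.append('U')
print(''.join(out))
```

Execution trace: 'Q' (try body) → 'X' (try body, no exception) → 'A' (else) → 'U' (after the try/except). Output: QXAU

Answer: QXAU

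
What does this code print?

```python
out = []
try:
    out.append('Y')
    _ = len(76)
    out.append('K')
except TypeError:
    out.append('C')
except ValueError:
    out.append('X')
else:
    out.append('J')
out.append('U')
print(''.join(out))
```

Execution trace: 'Y' (try body) → 'C' (except TypeError) → 'U' (after the try/except). Output: YCU

Answer: YCU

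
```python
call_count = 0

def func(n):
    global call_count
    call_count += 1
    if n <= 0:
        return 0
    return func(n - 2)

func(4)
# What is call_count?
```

Linear recursion stepping by 2: 3 calls from n=4 down to ≤0.

Answer: 3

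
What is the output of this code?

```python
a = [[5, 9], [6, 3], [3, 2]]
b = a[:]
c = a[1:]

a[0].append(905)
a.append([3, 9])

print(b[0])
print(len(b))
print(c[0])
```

Key concept: slice with nested mutation.
Step by step:
`a = [[5, 9], [6, 3], [3, 2]]` → a = [[5, 9], [6, 3], [3, 2]]
`b = a[:]` → b = [[5, 9], [6, 3], [3, 2]]
`c = a[1:]` → c = [[6, 3], [3, 2]]
`a[0].append(905)` → a = [[5, 9, 905], [6, 3], [3, 2]]; b = [[5, 9, 905], [6, 3], [3, 2]]
`a.append([3, 9])` → a = [[5, 9, 905], [6, 3], [3, 2], [3, 9]]
`print(b[0])` → prints [5, 9, 905]
`print(len(b))` → prints 3
`print(c[0])` → prints [6, 3]

Answer:
[5, 9, 905]
3
[6, 3]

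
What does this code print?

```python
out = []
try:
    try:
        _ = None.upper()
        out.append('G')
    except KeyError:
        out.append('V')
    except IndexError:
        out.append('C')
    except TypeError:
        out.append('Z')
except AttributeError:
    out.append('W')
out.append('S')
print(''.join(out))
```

Execution trace: 'W' (outer except AttributeError) → 'S' (after the try/except). Output: WS

Answer: WS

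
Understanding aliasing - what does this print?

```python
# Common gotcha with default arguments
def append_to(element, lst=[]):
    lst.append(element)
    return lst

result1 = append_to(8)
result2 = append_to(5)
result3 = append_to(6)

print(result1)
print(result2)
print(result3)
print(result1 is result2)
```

Key concept: mutable default argument gotcha.
Step by step:
`result1 = append_to(8)` → result1 = [8]
`result2 = append_to(5)` → result1 = [8, 5] (same object as result2); result2 = [8, 5] (same object as result1)
`result3 = append_to(6)` → result1 = [8, 5, 6] (same object as result2, result3); result2 = [8, 5, 6] (same object as result1, result3); result3 = [8, 5, 6] (same object as result1, result2)
`print(result1)` → prints [8, 5, 6]
`print(result2)` → prints [8, 5, 6]
`print(result3)` → prints [8, 5, 6]
`print(result1 is result2)` → prints True

Answer:
[8, 5, 6]
[8, 5, 6]
[8, 5, 6]
True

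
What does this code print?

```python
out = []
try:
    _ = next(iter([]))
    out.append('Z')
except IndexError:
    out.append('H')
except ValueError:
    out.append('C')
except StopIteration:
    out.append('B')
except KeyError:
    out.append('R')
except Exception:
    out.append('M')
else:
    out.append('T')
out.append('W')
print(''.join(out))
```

Execution trace: 'B' (except StopIteration) → 'W' (after the try/except). Output: BW

Answer: BW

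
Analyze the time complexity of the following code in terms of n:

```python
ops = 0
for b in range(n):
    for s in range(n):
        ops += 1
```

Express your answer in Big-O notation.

Each loop level contributes: n × n. Multiplying the contributions gives O(n^2).

Answer: O(n^2)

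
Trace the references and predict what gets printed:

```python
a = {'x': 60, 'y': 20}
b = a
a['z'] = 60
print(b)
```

Key concept: dict aliasing.
Step by step:
`a = {'x': 60, 'y': 20}` → a = {'x': 60, 'y': 20}
`b = a` → b = {'x': 60, 'y': 20} (same object as a)
`a['z'] = 60` → a = {'x': 60, 'y': 20, 'z': 60} (same object as b); b = {'x': 60, 'y': 20, 'z': 60} (same object as a)
`print(b)` → prints {'x': 60, 'y': 20, 'z': 60}

Answer: {'x': 60, 'y': 20, 'z': 60}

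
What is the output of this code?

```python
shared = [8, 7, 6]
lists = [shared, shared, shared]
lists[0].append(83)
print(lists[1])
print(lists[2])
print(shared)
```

Key concept: list of same reference.
Step by step:
`shared = [8, 7, 6]` → shared = [8, 7, 6]
`lists = [shared, shared, shared]` → lists = [[8, 7, 6], [8, 7, 6], [8, 7, 6]]
`lists[0].append(83)` → shared = [8, 7, 6, 83]; lists = [[8, 7, 6, 83], [8, 7, 6, 83], [8, 7, 6, 83]]
`print(lists[1])` → prints [8, 7, 6, 83]
`print(lists[2])` → prints [8, 7, 6, 83]
`print(shared)` → prints [8, 7, 6, 83]

Answer:
[8, 7, 6, 83]
[8, 7, 6, 83]
[8, 7, 6, 83]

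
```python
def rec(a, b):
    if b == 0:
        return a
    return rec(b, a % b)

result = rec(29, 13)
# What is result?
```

rec(29, 13) -> rec(13, 3) -> rec(3, 1) -> rec(1, 0) -> 1

Answer: 1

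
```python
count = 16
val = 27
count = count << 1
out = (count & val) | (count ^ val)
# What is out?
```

Trace:
`count = 16` → count = 16
`val = 27` → val = 27
`count = count << 1` → count = 32
`out = (count & val) | (count ^ val)` → out = 59
So out = 59

Answer: 59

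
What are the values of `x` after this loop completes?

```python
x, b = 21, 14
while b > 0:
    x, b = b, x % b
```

GCD of 21 and 14
`x` takes the values: 21 → 14 → 7

Answer: 7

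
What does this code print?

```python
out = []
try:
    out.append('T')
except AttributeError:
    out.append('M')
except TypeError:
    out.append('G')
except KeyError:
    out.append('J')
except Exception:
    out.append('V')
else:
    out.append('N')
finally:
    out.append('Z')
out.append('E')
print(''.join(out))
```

Execution trace: 'T' (try body, no exception) → 'N' (else) → 'Z' (finally) → 'E' (after the try/except). Output: TNZE

Answer: TNZE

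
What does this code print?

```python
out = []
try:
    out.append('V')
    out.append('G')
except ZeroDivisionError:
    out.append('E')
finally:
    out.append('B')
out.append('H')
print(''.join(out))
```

Execution trace: 'V' (try body) → 'G' (try body, no exception) → 'B' (finally) → 'H' (after the try/except). Output: VGBH

Answer: VGBH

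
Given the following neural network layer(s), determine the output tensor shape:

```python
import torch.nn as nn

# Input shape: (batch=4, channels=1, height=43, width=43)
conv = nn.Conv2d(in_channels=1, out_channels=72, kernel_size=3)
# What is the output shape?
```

Input: (4, 1, 43, 43) -> Output: (4, 72, 41, 41)

Answer: (4, 72, 41, 41)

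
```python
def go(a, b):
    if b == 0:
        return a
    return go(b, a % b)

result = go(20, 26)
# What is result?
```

go(20, 26) -> go(26, 20) -> go(20, 6) -> go(6, 2) -> go(2, 0) -> 2

Answer: 2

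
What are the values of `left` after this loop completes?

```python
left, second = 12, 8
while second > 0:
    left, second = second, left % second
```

GCD of 12 and 8
`left` takes the values: 12 → 8 → 4

Answer: 4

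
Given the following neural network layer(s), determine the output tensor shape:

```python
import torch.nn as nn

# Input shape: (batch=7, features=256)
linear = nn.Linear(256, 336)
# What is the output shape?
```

Input: (7, 256) -> Output: (7, 336)

Answer: (7, 336)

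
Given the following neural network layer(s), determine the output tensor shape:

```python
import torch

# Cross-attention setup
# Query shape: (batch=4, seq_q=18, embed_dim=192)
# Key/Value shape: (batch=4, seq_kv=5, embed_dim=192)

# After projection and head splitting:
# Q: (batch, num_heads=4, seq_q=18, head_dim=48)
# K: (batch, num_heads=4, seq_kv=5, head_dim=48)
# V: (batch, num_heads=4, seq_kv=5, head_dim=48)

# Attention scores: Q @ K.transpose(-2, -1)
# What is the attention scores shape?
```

Input: (4, 18, 192) -> Output: (4, 4, 18, 5)

Answer: (4, 4, 18, 5)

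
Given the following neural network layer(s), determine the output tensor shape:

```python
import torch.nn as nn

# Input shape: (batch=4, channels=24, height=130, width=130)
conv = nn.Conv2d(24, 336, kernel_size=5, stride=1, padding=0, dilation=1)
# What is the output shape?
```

Input: (4, 24, 130, 130) -> Output: (4, 336, 126, 126)

Answer: (4, 336, 126, 126)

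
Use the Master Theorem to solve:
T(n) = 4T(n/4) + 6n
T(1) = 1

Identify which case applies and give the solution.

a=4, b=4, f(n)=6n. log_4(4) = 1. Since c=1 = 1, Case 2 applies: T(n) = Θ(n^log_b(a) · log n) = O(n log n).

Answer: O(n log n) - Case 2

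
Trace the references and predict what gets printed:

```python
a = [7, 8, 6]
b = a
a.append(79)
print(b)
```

Key concept: basic list aliasing.
Step by step:
`a = [7, 8, 6]` → a = [7, 8, 6]
`b = a` → b = [7, 8, 6] (same object as a)
`a.append(79)` → a = [7, 8, 6, 79] (same object as b); b = [7, 8, 6, 79] (same object as a)
`print(b)` → prints [7, 8, 6, 79]

Answer: [7, 8, 6, 79]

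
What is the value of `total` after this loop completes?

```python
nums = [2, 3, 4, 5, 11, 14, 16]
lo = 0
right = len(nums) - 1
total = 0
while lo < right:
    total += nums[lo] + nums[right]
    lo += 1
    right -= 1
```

Sum of pairs from ends
`total` takes the values: 0 → 18 → 35 → 50

Answer: 50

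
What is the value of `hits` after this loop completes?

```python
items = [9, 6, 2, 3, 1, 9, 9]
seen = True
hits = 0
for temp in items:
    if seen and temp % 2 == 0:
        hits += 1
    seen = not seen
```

Count even values at even positions
`hits` takes the values: 0 → 1

Answer: 1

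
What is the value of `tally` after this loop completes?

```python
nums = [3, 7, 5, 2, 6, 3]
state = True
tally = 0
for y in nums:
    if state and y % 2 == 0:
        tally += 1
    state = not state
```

Count even values at even positions
`tally` takes the values: 0 → 1

Answer: 1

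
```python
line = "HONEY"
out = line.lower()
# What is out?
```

Trace:
`line = "HONEY"` → line = 'HONEY'
`out = line.lower()` → out = 'honey'
So out = 'honey'

Answer: 'honey'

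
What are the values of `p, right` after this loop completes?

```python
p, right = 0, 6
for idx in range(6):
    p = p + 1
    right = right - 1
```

p goes 0→6, right goes 6→0
`p, right` takes the values: (0, 6) → (1, 6) → (1, 5) → (2, 5) → (2, 4) → (3, 4) → (3, 3) → (4, 3) → (4, 2) → (5, 2) → (5, 1) → (6, 1) → (6, 0)

Answer: 6, 0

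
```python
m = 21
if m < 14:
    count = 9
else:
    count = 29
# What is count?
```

Trace:
`m = 21` → m = 21
`if m < 14: ...` → m < 14 is False, take else branch → count = 29
So count = 29

Answer: 29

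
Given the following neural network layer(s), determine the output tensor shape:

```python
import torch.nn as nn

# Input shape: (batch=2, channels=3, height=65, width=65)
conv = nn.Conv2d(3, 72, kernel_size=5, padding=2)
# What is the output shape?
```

Input: (2, 3, 65, 65) -> Output: (2, 72, 65, 65)

Answer: (2, 72, 65, 65)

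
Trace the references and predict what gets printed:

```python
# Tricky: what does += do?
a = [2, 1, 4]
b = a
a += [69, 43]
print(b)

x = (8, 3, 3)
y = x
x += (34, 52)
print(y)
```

Key concept: += behavior differs for mutable vs immutable.
Step by step:
`a = [2, 1, 4]` → a = [2, 1, 4]
`b = a` → b = [2, 1, 4] (same object as a)
`a += [69, 43]` → a = [2, 1, 4, 69, 43] (same object as b); b = [2, 1, 4, 69, 43] (same object as a)
`print(b)` → prints [2, 1, 4, 69, 43]
`x = (8, 3, 3)` → x = (8, 3, 3)
`y = x` → y = (8, 3, 3)
`x += (34, 52)` → x = (8, 3, 3, 34, 52)
`print(y)` → prints (8, 3, 3)

Answer:
[2, 1, 4, 69, 43]
(8, 3, 3)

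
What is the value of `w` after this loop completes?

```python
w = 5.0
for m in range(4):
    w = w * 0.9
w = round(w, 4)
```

Exponential decay: 5.0 * 0.9^4
`w` takes the values: 5.0 → 4.5 → 4.05 → 3.645 → 3.2805

Answer: 3.2805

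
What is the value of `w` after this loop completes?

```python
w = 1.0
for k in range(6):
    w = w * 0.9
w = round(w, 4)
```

Exponential decay: 1.0 * 0.9^6
`w` takes the values: 1.0 → 0.9 → 0.81 → 0.729 → 0.6561 → 0.59049 → 0.531441 → 0.5314

Answer: 0.5314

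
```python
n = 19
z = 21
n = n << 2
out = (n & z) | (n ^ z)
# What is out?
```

Trace:
`n = 19` → n = 19
`z = 21` → z = 21
`n = n << 2` → n = 76
`out = (n & z) | (n ^ z)` → out = 93
So out = 93

Answer: 93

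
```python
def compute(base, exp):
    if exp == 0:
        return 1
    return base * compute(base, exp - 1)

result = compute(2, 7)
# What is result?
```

compute(2, 7) = 2 * 2 * 2 * 2 * 2 * 2 * 2 = 128

Answer: 128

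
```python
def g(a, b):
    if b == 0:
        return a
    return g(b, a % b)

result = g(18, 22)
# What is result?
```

g(18, 22) -> g(22, 18) -> g(18, 4) -> g(4, 2) -> g(2, 0) -> 2

Answer: 2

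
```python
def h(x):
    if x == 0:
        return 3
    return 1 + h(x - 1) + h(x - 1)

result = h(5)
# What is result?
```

h(x) = 1 + 2·h(x-1), h(0)=3. Closed form: (3+1)·2^5 - 1 = 127.

Answer: 127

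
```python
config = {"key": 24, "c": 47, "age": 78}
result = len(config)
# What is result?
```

Trace:
`config = {"key": 24, "c": 47, "age": 78}` → config = {'key': 24, 'c': 47, 'age': 78}
`result = len(config)` → result = 3
So result = 3

Answer: 3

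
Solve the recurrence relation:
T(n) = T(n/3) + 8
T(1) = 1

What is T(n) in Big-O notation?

Each step divides n by 3 and adds 8. After log_3(n) steps we reach T(1)=1. So T(n) = 8·log_3(n) + 1 = O(log n).

Answer: O(log n)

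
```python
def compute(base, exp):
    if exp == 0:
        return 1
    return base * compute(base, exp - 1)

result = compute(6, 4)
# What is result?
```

compute(6, 4) = 6 * 6 * 6 * 6 = 1296

Answer: 1296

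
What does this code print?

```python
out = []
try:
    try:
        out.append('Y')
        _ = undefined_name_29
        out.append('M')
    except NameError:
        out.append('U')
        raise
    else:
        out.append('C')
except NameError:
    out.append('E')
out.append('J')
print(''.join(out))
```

Execution trace: 'Y' (inner try body) → 'U' (inner except NameError) → 'E' (outer except NameError) → 'J' (after the try/except). Output: YUEJ

Answer: YUEJ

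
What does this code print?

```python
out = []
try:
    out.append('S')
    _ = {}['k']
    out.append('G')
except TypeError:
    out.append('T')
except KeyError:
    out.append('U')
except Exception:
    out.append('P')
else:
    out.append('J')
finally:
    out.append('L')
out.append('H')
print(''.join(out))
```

Execution trace: 'S' (try body) → 'U' (except KeyError) → 'L' (finally) → 'H' (after the try/except). Output: SULH

Answer: SULH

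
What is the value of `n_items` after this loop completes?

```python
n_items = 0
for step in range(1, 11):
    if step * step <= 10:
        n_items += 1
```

Count numbers where step² ≤ 10
`n_items` takes the values: 0 → 1 → 2 → 3

Answer: 3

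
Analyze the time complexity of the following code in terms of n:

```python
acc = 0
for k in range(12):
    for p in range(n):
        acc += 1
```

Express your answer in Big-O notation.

Each loop level contributes: 1 × n. Multiplying the contributions gives O(n).

Answer: O(n)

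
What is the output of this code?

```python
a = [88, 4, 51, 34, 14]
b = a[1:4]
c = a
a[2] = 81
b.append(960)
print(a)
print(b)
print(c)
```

Key concept: slice vs alias.
Step by step:
`a = [88, 4, 51, 34, 14]` → a = [88, 4, 51, 34, 14]
`b = a[1:4]` → b = [4, 51, 34]
`c = a` → c = [88, 4, 51, 34, 14] (same object as a)
`a[2] = 81` → a = [88, 4, 81, 34, 14] (same object as c); c = [88, 4, 81, 34, 14] (same object as a)
`b.append(960)` → b = [4, 51, 34, 960]
`print(a)` → prints [88, 4, 81, 34, 14]
`print(b)` → prints [4, 51, 34, 960]
`print(c)` → prints [88, 4, 81, 34, 14]

Answer:
[88, 4, 81, 34, 14]
[4, 51, 34, 960]
[88, 4, 81, 34, 14]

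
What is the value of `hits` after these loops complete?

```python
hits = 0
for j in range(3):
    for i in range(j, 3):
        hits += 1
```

Upper triangle: 3 + 2 + ... + 1
`hits` takes the values: 0 → 1 → 2 → 3 → 4 → 5 → 6

Answer: 6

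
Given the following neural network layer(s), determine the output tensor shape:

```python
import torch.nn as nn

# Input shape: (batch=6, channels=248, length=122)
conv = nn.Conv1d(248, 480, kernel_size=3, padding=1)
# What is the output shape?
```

Input: (6, 248, 122) -> Output: (6, 480, 122)

Answer: (6, 480, 122)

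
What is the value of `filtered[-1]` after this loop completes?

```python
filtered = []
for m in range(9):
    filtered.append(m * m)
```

Last element of squares 0 to 8
`filtered` takes the values: [] → [0] → [0, 1] → [0, 1, 4] → [0, 1, 4, 9] → [0, 1, 4, 9, 16] → [0, 1, 4, 9, 16, 25] → [0, 1, 4, 9, 16, 25, 36] → [0, 1, 4, 9, 16, 25, 36, 49] → [0, 1, 4, 9, 16, 25, 36, 49, 64]
So `filtered[-1]` = 64

Answer: 64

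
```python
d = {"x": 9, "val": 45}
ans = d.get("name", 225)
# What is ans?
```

Trace:
`d = {"x": 9, "val": 45}` → d = {'x': 9, 'val': 45}
`ans = d.get("name", 225)` → ans = 225
So ans = 225

Answer: 225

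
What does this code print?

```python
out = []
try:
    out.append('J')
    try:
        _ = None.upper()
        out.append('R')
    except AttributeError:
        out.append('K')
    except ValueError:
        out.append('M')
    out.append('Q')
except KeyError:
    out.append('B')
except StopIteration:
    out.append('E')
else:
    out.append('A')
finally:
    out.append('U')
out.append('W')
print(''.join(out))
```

Execution trace: 'J' (try body) → 'K' (inner except AttributeError) → 'Q' (try body, no exception) → 'A' (else) → 'U' (finally) → 'W' (after the try/except). Output: JKQAUW

Answer: JKQAUW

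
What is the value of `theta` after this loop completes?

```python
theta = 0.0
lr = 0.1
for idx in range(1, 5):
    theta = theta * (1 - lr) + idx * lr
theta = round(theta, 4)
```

Moving average with lr=0.1
`theta` takes the values: 0.0 → 0.1 → 0.29 → 0.561 → 0.9049

Answer: 0.9049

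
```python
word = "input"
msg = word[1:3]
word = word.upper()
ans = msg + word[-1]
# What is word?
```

Trace:
`word = "input"` → word = 'input'
`msg = word[1:3]` → msg = 'np'
`word = word.upper()` → word = 'INPUT'
`ans = msg + word[-1]` → ans = 'npT'
So word = 'INPUT'

Answer: 'INPUT'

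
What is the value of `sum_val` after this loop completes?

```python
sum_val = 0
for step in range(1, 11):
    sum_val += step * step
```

Sum of squares 1² to 10² = 385
`sum_val` takes the values: 0 → 1 → 5 → 14 → 30 → 55 → 91 → 140 → 204 → 285 → 385

Answer: 385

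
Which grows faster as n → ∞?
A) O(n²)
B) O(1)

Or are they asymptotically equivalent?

O(n²) vs O(1): Higher order terms dominate.

Answer: A) O(n²) grows faster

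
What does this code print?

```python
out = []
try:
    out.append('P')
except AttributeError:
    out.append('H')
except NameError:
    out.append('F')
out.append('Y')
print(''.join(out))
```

Execution trace: 'P' (try body, no exception) → 'Y' (after the try/except). Output: PY

Answer: PY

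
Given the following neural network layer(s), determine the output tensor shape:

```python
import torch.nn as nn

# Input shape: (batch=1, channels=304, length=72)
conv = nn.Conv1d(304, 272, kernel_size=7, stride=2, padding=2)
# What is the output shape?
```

Input: (1, 304, 72) -> Output: (1, 272, 35)

Answer: (1, 272, 35)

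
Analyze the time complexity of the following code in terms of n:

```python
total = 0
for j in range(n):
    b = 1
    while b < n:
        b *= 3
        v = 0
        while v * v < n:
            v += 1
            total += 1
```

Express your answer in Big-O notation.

Each loop level contributes: n × log n × √n. Multiplying the contributions gives O(n√n log n).

Answer: O(n√n log n)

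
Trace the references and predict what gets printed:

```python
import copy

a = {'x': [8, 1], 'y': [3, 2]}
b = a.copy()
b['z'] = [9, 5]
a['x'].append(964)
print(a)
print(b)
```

Key concept: shallow copy of dict with mutable values.
Step by step:
`a = {'x': [8, 1], 'y': [3, 2]}` → a = {'x': [8, 1], 'y': [3, 2]}
`b = a.copy()` → b = {'x': [8, 1], 'y': [3, 2]}
`b['z'] = [9, 5]` → b = {'x': [8, 1], 'y': [3, 2], 'z': [9, 5]}
`a['x'].append(964)` → a = {'x': [8, 1, 964], 'y': [3, 2]}; b = {'x': [8, 1, 964], 'y': [3, 2], 'z': [9, 5]}
`print(a)` → prints {'x': [8, 1, 964], 'y': [3, 2]}
`print(b)` → prints {'x': [8, 1, 964], 'y': [3, 2], 'z': [9, 5]}

Answer:
{'x': [8, 1, 964], 'y': [3, 2]}
{'x': [8, 1, 964], 'y': [3, 2], 'z': [9, 5]}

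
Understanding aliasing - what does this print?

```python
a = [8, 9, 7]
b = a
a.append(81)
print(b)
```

Key concept: basic list aliasing.
Step by step:
`a = [8, 9, 7]` → a = [8, 9, 7]
`b = a` → b = [8, 9, 7] (same object as a)
`a.append(81)` → a = [8, 9, 7, 81] (same object as b); b = [8, 9, 7, 81] (same object as a)
`print(b)` → prints [8, 9, 7, 81]

Answer: [8, 9, 7, 81]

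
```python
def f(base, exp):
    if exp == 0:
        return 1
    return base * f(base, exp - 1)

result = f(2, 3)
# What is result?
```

f(2, 3) = 2 * 2 * 2 = 8

Answer: 8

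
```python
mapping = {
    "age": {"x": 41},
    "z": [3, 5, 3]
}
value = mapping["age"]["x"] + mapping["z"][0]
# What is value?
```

Trace:
`mapping = { ...` → mapping = {'age': {'x': 41}, 'z': [3, 5, 3]}
`value = mapping["age"]["x"] + mapping["z"][0]` → value = 44
So value = 44

Answer: 44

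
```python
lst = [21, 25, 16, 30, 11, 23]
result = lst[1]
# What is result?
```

Trace:
`lst = [21, 25, 16, 30, 11, 23]` → lst = [21, 25, 16, 30, 11, 23]
`result = lst[1]` → result = 25
So result = 25

Answer: 25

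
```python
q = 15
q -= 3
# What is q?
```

Trace:
`q = 15` → q = 15
`q -= 3` → q = 12
So q = 12

Answer: 12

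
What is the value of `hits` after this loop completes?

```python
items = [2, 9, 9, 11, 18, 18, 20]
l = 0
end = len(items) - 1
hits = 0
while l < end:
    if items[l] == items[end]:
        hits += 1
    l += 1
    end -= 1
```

Count matching pairs from ends
`hits` takes the values: 0

Answer: 0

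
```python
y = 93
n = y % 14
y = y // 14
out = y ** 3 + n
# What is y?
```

Trace:
`y = 93` → y = 93
`n = y % 14` → n = 9
`y = y // 14` → y = 6
`out = y ** 3 + n` → out = 225
So y = 6

Answer: 6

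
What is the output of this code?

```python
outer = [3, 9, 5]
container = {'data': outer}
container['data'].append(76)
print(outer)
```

Key concept: dict holds reference to list.
Step by step:
`outer = [3, 9, 5]` → outer = [3, 9, 5]
`container = {'data': outer}` → container = {'data': [3, 9, 5]}
`container['data'].append(76)` → outer = [3, 9, 5, 76]; container = {'data': [3, 9, 5, 76]}
`print(outer)` → prints [3, 9, 5, 76]

Answer: [3, 9, 5, 76]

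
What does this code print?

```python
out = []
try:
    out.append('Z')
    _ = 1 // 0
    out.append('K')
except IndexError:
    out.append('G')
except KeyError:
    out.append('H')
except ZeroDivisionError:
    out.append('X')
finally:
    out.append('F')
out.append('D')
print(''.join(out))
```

Execution trace: 'Z' (try body) → 'X' (except ZeroDivisionError) → 'F' (finally) → 'D' (after the try/except). Output: ZXFD

Answer: ZXFD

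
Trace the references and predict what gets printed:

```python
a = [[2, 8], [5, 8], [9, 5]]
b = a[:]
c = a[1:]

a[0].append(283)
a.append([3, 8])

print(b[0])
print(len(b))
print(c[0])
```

Key concept: slice with nested mutation.
Step by step:
`a = [[2, 8], [5, 8], [9, 5]]` → a = [[2, 8], [5, 8], [9, 5]]
`b = a[:]` → b = [[2, 8], [5, 8], [9, 5]]
`c = a[1:]` → c = [[5, 8], [9, 5]]
`a[0].append(283)` → a = [[2, 8, 283], [5, 8], [9, 5]]; b = [[2, 8, 283], [5, 8], [9, 5]]
`a.append([3, 8])` → a = [[2, 8, 283], [5, 8], [9, 5], [3, 8]]
`print(b[0])` → prints [2, 8, 283]
`print(len(b))` → prints 3
`print(c[0])` → prints [5, 8]

Answer:
[2, 8, 283]
3
[5, 8]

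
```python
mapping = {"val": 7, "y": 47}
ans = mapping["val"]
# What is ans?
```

Trace:
`mapping = {"val": 7, "y": 47}` → mapping = {'val': 7, 'y': 47}
`ans = mapping["val"]` → ans = 7
So ans = 7

Answer: 7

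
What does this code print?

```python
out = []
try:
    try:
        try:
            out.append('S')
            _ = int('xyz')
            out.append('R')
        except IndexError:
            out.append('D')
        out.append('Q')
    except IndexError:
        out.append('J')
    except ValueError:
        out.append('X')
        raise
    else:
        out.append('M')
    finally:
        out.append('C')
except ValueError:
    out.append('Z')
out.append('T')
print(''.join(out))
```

Execution trace: 'S' (inner try body) → 'X' (except ValueError) → 'C' (finally) → 'Z' (outer except ValueError) → 'T' (after the try/except). Output: SXCZT

Answer: SXCZT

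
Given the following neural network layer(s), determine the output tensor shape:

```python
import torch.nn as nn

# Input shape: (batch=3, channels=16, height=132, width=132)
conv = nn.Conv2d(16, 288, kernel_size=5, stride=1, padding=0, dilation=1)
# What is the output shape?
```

Input: (3, 16, 132, 132) -> Output: (3, 288, 128, 128)

Answer: (3, 288, 128, 128)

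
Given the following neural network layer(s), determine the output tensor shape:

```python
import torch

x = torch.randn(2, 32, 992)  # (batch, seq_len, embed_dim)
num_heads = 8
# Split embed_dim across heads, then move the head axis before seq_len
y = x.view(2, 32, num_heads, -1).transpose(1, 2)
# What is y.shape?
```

Input: (2, 32, 992) -> head_dim = 992 // 8 = 124; after view: (2, 32, 8, 124) -> after transpose(1, 2): (2, 8, 32, 124) -> Output: (2, 8, 32, 124)

Answer: (2, 8, 32, 124)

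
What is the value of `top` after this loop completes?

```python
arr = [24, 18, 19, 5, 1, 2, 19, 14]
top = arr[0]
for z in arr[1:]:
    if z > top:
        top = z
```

Maximum of [24, 18, 19, 5, 1, 2, 19, 14]
`top` takes the values: 24

Answer: 24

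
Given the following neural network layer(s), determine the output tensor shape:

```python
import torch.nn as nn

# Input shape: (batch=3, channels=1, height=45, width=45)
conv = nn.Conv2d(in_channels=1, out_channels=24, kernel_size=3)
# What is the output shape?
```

Input: (3, 1, 45, 45) -> Output: (3, 24, 43, 43)

Answer: (3, 24, 43, 43)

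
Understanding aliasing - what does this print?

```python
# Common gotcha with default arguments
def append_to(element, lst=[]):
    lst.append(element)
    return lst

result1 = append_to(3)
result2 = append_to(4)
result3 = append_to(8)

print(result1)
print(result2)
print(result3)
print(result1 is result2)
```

Key concept: mutable default argument gotcha.
Step by step:
`result1 = append_to(3)` → result1 = [3]
`result2 = append_to(4)` → result1 = [3, 4] (same object as result2); result2 = [3, 4] (same object as result1)
`result3 = append_to(8)` → result1 = [3, 4, 8] (same object as result2, result3); result2 = [3, 4, 8] (same object as result1, result3); result3 = [3, 4, 8] (same object as result1, result2)
`print(result1)` → prints [3, 4, 8]
`print(result2)` → prints [3, 4, 8]
`print(result3)` → prints [3, 4, 8]
`print(result1 is result2)` → prints True

Answer:
[3, 4, 8]
[3, 4, 8]
[3, 4, 8]
True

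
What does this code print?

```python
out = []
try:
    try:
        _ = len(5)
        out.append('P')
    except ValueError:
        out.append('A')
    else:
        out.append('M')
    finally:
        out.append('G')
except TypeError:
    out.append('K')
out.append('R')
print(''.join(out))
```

Execution trace: 'G' (finally) → 'K' (outer except TypeError) → 'R' (after the try/except). Output: GKR

Answer: GKR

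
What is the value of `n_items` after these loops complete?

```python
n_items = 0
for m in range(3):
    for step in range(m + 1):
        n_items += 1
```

Triangle: 1 + 2 + ... + 3
`n_items` takes the values: 0 → 1 → 2 → 3 → 4 → 5 → 6

Answer: 6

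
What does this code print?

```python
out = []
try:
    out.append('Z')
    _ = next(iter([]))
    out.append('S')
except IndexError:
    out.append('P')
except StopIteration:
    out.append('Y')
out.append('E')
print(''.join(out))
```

Execution trace: 'Z' (try body) → 'Y' (except StopIteration) → 'E' (after the try/except). Output: ZYE

Answer: ZYE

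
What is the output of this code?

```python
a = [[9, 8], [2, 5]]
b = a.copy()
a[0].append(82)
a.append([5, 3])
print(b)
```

Key concept: shallow copy with nested lists.
Step by step:
`a = [[9, 8], [2, 5]]` → a = [[9, 8], [2, 5]]
`b = a.copy()` → b = [[9, 8], [2, 5]]
`a[0].append(82)` → a = [[9, 8, 82], [2, 5]]; b = [[9, 8, 82], [2, 5]]
`a.append([5, 3])` → a = [[9, 8, 82], [2, 5], [5, 3]]
`print(b)` → prints [[9, 8, 82], [2, 5]]

Answer: [[9, 8, 82], [2, 5]]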